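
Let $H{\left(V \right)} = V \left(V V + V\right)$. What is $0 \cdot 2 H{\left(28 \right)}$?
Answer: $0$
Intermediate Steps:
$H{\left(V \right)} = V \left(V + V^{2}\right)$ ($H{\left(V \right)} = V \left(V^{2} + V\right) = V \left(V + V^{2}\right)$)
$0 \cdot 2 H{\left(28 \right)} = 0 \cdot 2 \cdot 28^{2} \left(1 + 28\right) = 0 \cdot 784 \cdot 29 = 0 \cdot 22736 = 0$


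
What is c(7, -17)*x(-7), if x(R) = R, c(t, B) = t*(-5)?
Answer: 245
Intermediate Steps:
c(t, B) = -5*t
c(7, -17)*x(-7) = -5*7*(-7) = -35*(-7) = 245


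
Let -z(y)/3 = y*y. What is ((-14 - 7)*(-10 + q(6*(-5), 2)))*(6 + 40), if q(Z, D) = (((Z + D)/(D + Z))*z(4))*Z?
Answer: -1381380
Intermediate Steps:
z(y) = -3*y² (z(y) = -3*y*y = -3*y²)
q(Z, D) = -48*Z (q(Z, D) = (((Z + D)/(D + Z))*(-3*4²))*Z = (((D + Z)/(D + Z))*(-3*16))*Z = (1*(-48))*Z = -48*Z)
((-14 - 7)*(-10 + q(6*(-5), 2)))*(6 + 40) = ((-14 - 7)*(-10 - 288*(-5)))*(6 + 40) = -21*(-10 - 48*(-30))*46 = -21*(-10 + 1440)*46 = -21*1430*46 = -30030*46 = -1381380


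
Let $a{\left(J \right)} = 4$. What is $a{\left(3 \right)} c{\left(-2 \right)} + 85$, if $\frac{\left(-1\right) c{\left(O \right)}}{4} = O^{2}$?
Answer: $21$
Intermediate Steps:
$c{\left(O \right)} = - 4 O^{2}$
$a{\left(3 \right)} c{\left(-2 \right)} + 85 = 4 \left(- 4 \left(-2\right)^{2}\right) + 85 = 4 \left(\left(-4\right) 4\right) + 85 = 4 \left(-16\right) + 85 = -64 + 85 = 21$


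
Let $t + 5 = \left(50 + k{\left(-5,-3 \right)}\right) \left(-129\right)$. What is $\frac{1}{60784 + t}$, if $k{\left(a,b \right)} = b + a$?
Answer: $\frac{1}{55361} \approx 1.8063 \cdot 10^{-5}$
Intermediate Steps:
$k{\left(a,b \right)} = a + b$
$t = -5423$ ($t = -5 + \left(50 - 8\right) \left(-129\right) = -5 + 42 \left(-129\right) = -5 - 5418 = -5423$)
$\frac{1}{60784 + t} = \frac{1}{60784 - 5423} = \frac{1}{55361}$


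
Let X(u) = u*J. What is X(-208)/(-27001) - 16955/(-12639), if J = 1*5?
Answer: 36226655/26251203 ≈ 1.3800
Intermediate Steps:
J = 5
X(u) = 5*u (X(u) = u*5 = 5*u)
X(-208)/(-27001) - 16955/(-12639) = (5*(-208))/(-27001) - 16955/(-12639) = -1040*(-1/27001) - 16955*(-1/12639) = 80/2077 + 16955/12639 = 36226655/26251203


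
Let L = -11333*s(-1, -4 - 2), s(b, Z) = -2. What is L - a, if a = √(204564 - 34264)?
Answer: 22666 - 10*√1703 ≈ 22253.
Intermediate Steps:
L = 22666 (L = -11333*(-2) = 22666)
a = 10*√1703 (a = √170300 = 10*√1703 ≈ 412.67)
L - a = 22666 - 10*√1703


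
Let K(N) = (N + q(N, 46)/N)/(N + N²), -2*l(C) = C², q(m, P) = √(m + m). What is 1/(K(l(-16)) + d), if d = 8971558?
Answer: 151731315781140480/1361266298752082352537601 + 130048*I/1361266298752082352537601 ≈ 1.1146e-7 + 9.5535e-20*I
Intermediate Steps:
q(m, P) = √2*√m (q(m, P) = √(2*m) = √2*√m)
l(C) = -C²/2
K(N) = (N + √2/√N)/(N + N²) (K(N) = (N + (√2*√N)/N)/(N + N²) = (N + √2/√N)/(N + N²))
1/(K(l(-16)) + d) = 1/(((-½*(-16)²)² + √2*√(-½*(-16)²))/((-½*(-16)²)²*(1 - ½*(-16)²)) + 8971558) = 1/(((-½*256)² + √2*√(-½*256))/((-½*256)²*(1 - ½*256)) + 8971558) = 1/(((-128)² + √2*√(-128))/((-128)²*(1 - 128)) + 8971558) = 1/((1/16384)*(16384 + √2*(8*I*√2))/(-127) + 8971558) = 1/((1/16384)*(-1/127)*(16384 + 16*I) + 8971558) = 1/((-1/127 - I/130048) + 8971558) = 1/(1139387865/127 - I/130048) = 16912482304*(1139387865/127 + I/130048)/1361266298752082352537601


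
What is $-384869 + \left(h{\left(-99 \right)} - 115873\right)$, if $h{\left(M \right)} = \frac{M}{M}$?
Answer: $-500741$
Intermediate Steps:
$h{\left(M \right)} = 1$
$-384869 + \left(h{\left(-99 \right)} - 115873\right) = -384869 + \left(1 - 115873\right) = -384869 - 115872 = -500741$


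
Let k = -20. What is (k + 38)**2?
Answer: 324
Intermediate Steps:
(k + 38)**2 = (-20 + 38)**2 = 18**2 = 324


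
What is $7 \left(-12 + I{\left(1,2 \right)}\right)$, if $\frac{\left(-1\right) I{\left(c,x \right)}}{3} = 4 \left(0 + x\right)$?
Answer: $-252$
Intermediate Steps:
$I{\left(c,x \right)} = - 12 x$ ($I{\left(c,x \right)} = - 3 \cdot 4 \left(0 + x\right) = - 3 \cdot 4 x = - 12 x$)
$7 \left(-12 + I{\left(1,2 \right)}\right) = 7 \left(-12 - 24\right) = 7 \left(-36\right) = -252$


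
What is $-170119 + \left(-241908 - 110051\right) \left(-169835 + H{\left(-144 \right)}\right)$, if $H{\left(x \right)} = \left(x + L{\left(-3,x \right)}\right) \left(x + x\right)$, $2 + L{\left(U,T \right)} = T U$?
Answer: $88764945558$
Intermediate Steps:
$L{\left(U,T \right)} = -2 + T U$
$H{\left(x \right)} = 2 x \left(-2 - 2 x\right)$ ($H{\left(x \right)} = \left(x + \left(-2 + x \left(-3\right)\right)\right) \left(x + x\right) = \left(x - \left(2 + 3 x\right)\right) 2 x = \left(-2 - 2 x\right) 2 x = 2 x \left(-2 - 2 x\right)$)
$-170119 + \left(-241908 - 110051\right) \left(-169835 + H{\left(-144 \right)}\right) = -170119 + \left(-241908 - 110051\right) \left(-169835 + 4 \left(-144\right) \left(-1 - -144\right)\right) = -170119 - 351959 \left(-169835 + 4 \left(-144\right) \left(-1 + 144\right)\right) = -170119 - 351959 \left(-169835 + 4 \left(-144\right) 143\right) = -170119 - 351959 \left(-169835 - 82368\right) = -170119 - -88765115677 = -170119 + 88765115677 = 88764945558$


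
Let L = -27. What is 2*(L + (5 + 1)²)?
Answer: 18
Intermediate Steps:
2*(L + (5 + 1)²) = 2*(-27 + (5 + 1)²) = 2*(-27 + 6²) = 2*(-27 + 36) = 2*9 = 18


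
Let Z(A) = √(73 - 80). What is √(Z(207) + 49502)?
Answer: √(49502 + I*√7) ≈ 222.49 + 0.006*I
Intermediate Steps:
Z(A) = I*√7 (Z(A) = √(-7) = I*√7)
√(Z(207) + 49502) = √(I*√7 + 49502) = √(49502 + I*√7)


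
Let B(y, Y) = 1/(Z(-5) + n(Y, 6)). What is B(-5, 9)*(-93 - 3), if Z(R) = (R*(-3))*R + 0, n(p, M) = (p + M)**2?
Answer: -16/25 ≈ -0.64000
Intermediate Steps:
n(p, M) = (M + p)**2
Z(R) = -3*R**2 (Z(R) = (-3*R)*R + 0 = -3*R**2 + 0 = -3*R**2)
B(y, Y) = 1/(-75 + (6 + Y)**2) (B(y, Y) = 1/(-3*(-5)**2 + (6 + Y)**2) = 1/(-3*25 + (6 + Y)**2) = 1/(-75 + (6 + Y)**2))
B(-5, 9)*(-93 - 3) = (-93 - 3)/(-75 + (6 + 9)**2) = -96/(-75 + 15**2) = -96/(-75 + 225) = -96/150 = (1/150)*(-96) = -16/25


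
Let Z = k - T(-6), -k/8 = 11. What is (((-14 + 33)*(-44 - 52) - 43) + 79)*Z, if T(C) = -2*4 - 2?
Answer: 139464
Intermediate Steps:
k = -88 (k = -8*11 = -88)
T(C) = -10 (T(C) = -8 - 2 = -10)
Z = -78 (Z = -88 - 1*(-10) = -88 + 10 = -78)
(((-14 + 33)*(-44 - 52) - 43) + 79)*Z = (((-14 + 33)*(-44 - 52) - 43) + 79)*(-78) = ((19*(-96) - 43) + 79)*(-78) = ((-1824 - 43) + 79)*(-78) = (-1867 + 79)*(-78) = -1788*(-78) = 139464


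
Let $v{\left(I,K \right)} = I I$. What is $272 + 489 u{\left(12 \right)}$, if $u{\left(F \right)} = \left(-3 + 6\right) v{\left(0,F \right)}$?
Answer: $272$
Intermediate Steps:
$v{\left(I,K \right)} = I^{2}$
$u{\left(F \right)} = 0$ ($u{\left(F \right)} = \left(-3 + 6\right) 0^{2} = 3 \cdot 0 = 0$)
$272 + 489 u{\left(12 \right)} = 272 + 489 \cdot 0 = 272 + 0 = 272$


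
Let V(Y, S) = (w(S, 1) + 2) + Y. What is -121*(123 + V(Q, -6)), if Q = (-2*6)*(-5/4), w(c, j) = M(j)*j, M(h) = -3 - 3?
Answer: -16214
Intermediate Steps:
M(h) = -6
w(c, j) = -6*j
Q = 15 (Q = -(-60)/4 = -12*(-5/4) = 15)
V(Y, S) = -4 + Y (V(Y, S) = (-6*1 + 2) + Y = (-6 + 2) + Y = -4 + Y)
-121*(123 + V(Q, -6)) = -121*(123 + (-4 + 15)) = -121*(123 + 11) = -121*134 = -16214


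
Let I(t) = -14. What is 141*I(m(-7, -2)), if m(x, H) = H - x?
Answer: -1974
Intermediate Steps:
141*I(m(-7, -2)) = 141*(-14) = -1974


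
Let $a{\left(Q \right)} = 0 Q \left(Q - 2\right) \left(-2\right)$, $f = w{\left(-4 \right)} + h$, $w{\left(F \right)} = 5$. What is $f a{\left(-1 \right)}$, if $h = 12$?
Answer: $0$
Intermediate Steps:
$f = 17$ ($f = 5 + 12 = 17$)
$a{\left(Q \right)} = 0$ ($a{\left(Q \right)} = 0 Q \left(-2 + Q\right) \left(-2\right) = 0 \left(-2\right) = 0$)
$f a{\left(-1 \right)} = 17 \cdot 0 = 0$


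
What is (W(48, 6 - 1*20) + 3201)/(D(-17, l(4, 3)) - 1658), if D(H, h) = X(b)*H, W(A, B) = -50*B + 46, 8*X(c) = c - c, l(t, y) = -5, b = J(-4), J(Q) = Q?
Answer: -3947/1658 ≈ -2.3806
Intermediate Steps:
b = -4
X(c) = 0 (X(c) = (c - c)/8 = (⅛)*0 = 0)
W(A, B) = 46 - 50*B
D(H, h) = 0 (D(H, h) = 0*H = 0)
(W(48, 6 - 1*20) + 3201)/(D(-17, l(4, 3)) - 1658) = ((46 - 50*(6 - 1*20)) + 3201)/(0 - 1658) = ((46 - 50*(6 - 20)) + 3201)/(-1658) = ((46 - 50*(-14)) + 3201)*(-1/1658) = ((46 + 700) + 3201)*(-1/1658) = (746 + 3201)*(-1/1658) = 3947*(-1/1658) = -3947/1658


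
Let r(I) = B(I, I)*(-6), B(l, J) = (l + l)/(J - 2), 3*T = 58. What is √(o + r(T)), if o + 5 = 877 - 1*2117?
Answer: I*√212667/13 ≈ 35.474*I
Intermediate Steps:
T = 58/3 (T = (⅓)*58 = 58/3 ≈ 19.333)
B(l, J) = 2*l/(-2 + J) (B(l, J) = (2*l)/(-2 + J) = 2*l/(-2 + J))
r(I) = -12*I/(-2 + I) (r(I) = (2*I/(-2 + I))*(-6) = -12*I/(-2 + I))
o = -1245 (o = -5 + (877 - 1*2117) = -5 + (877 - 2117) = -5 - 1240 = -1245)
√(o + r(T)) = √(-1245 - 12*58/3/(-2 + 58/3)) = √(-1245 - 12*58/3/52/3) = √(-1245 - 12*58/3*3/52) = √(-1245 - 174/13) = √(-16359/13) = I*√212667/13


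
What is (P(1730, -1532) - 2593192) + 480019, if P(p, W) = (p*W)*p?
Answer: -4587235973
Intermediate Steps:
P(p, W) = W*p² (P(p, W) = (W*p)*p = W*p²)
(P(1730, -1532) - 2593192) + 480019 = (-1532*1730² - 2593192) + 480019 = (-1532*2992900 - 2593192) + 480019 = (-4585122800 - 2593192) + 480019 = -4587715992 + 480019 = -4587235973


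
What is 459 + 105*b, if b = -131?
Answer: -13296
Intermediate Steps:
459 + 105*b = 459 + 105*(-131) = 459 - 13755 = -13296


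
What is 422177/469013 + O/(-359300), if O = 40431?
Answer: 132725531497/168516370900 ≈ 0.78761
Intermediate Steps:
422177/469013 + O/(-359300) = 422177/469013 + 40431/(-359300) = 422177*(1/469013) + 40431*(-1/359300) = 422177/469013 - 40431/359300 = 132725531497/168516370900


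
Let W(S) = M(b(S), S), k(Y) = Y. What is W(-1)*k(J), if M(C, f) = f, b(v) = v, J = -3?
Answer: 3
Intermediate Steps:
W(S) = S
W(-1)*k(J) = -1*(-3) = 3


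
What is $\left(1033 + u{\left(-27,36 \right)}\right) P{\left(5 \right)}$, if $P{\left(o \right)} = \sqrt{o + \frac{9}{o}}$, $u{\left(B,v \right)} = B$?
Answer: $\frac{1006 \sqrt{170}}{5} \approx 2623.3$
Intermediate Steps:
$\left(1033 + u{\left(-27,36 \right)}\right) P{\left(5 \right)} = \left(1033 - 27\right) \sqrt{5 + \frac{9}{5}} = 1006 \sqrt{5 + 9 \cdot \frac{1}{5}} = 1006 \sqrt{5 + \frac{9}{5}} = 1006 \sqrt{\frac{34}{5}} = 1006 \frac{\sqrt{170}}{5} = \frac{1006 \sqrt{170}}{5}$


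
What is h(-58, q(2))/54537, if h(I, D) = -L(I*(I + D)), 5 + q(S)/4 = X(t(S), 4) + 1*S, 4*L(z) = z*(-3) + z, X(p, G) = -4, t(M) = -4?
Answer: 2494/54537 ≈ 0.045730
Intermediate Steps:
L(z) = -z/2 (L(z) = (z*(-3) + z)/4 = (-3*z + z)/4 = (-2*z)/4 = -z/2)
q(S) = -36 + 4*S (q(S) = -20 + 4*(-4 + 1*S) = -20 + 4*(-4 + S) = -20 + (-16 + 4*S) = -36 + 4*S)
h(I, D) = I*(D + I)/2 (h(I, D) = -(-1)*I*(I + D)/2 = -(-1)*I*(D + I)/2 = I*(D + I)/2)
h(-58, q(2))/54537 = ((½)*(-58)*((-36 + 4*2) - 58))/54537 = ((½)*(-58)*((-36 + 8) - 58))*(1/54537) = ((½)*(-58)*(-28 - 58))*(1/54537) = ((½)*(-58)*(-86))*(1/54537) = 2494*(1/54537) = 2494/54537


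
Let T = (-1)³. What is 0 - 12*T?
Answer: 12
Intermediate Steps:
T = -1
0 - 12*T = 0 - 12*(-1) = 0 + 12 = 12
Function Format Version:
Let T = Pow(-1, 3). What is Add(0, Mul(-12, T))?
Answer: 12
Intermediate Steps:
T = -1
Add(0, Mul(-12, T)) = Add(0, Mul(-12, -1)) = Add(0, 12) = 12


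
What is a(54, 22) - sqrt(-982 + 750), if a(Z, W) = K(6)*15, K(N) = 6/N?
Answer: 15 - 2*I*sqrt(58) ≈ 15.0 - 15.232*I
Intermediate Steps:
a(Z, W) = 15 (a(Z, W) = (6/6)*15 = (6*(1/6))*15 = 1*15 = 15)
a(54, 22) - sqrt(-982 + 750) = 15 - sqrt(-982 + 750) = 15 - sqrt(-232) = 15 - 2*I*sqrt(58)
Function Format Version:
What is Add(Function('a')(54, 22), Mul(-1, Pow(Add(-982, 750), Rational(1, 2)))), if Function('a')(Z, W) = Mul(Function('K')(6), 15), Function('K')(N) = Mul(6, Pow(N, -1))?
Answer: Add(15, Mul(-2, I, Pow(58, Rational(1, 2)))) ≈ Add(15.000, Mul(-15.232, I))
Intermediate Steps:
Function('a')(Z, W) = 15 (Function('a')(Z, W) = Mul(Mul(6, Pow(6, -1)), 15) = Mul(Mul(6, Rational(1, 6)), 15) = Mul(1, 15) = 15)
Add(Function('a')(54, 22), Mul(-1, Pow(Add(-982, 750), Rational(1, 2)))) = Add(15, Mul(-1, Pow(Add(-982, 750), Rational(1, 2)))) = Add(15, Mul(-1, Pow(-232, Rational(1, 2)))) = Add(15, Mul(-1, Mul(2, I, Pow(58, Rational(1, 2))))) = Add(15, Mul(-2, I, Pow(58, Rational(1, 2))))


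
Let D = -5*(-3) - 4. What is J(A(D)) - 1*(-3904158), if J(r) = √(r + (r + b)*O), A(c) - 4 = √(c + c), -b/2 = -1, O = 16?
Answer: 3904158 + √(100 + 17*√22) ≈ 3.9042e+6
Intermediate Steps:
b = 2 (b = -2*(-1) = 2)
D = 11 (D = 15 - 4 = 11)
A(c) = 4 + √2*√c (A(c) = 4 + √(c + c) = 4 + √(2*c) = 4 + √2*√c)
J(r) = √(32 + 17*r) (J(r) = √(r + (r + 2)*16) = √(r + (2 + r)*16) = √(r + (32 + 16*r)) = √(32 + 17*r))
J(A(D)) - 1*(-3904158) = √(32 + 17*(4 + √2*√11)) - 1*(-3904158) = √(32 + 17*(4 + √22)) + 3904158 = √(32 + (68 + 17*√22)) + 3904158 = √(100 + 17*√22) + 3904158 = 3904158 + √(100 + 17*√22)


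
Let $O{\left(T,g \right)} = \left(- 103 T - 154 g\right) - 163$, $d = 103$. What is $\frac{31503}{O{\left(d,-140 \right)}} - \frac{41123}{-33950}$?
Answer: $\frac{252193629}{61042100} \approx 4.1315$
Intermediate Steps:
$O{\left(T,g \right)} = -163 - 154 g - 103 T$ ($O{\left(T,g \right)} = \left(- 154 g - 103 T\right) - 163 = -163 - 154 g - 103 T$)
$\frac{31503}{O{\left(d,-140 \right)}} - \frac{41123}{-33950} = \frac{31503}{-163 - -21560 - 10609} - \frac{41123}{-33950} = \frac{31503}{-163 + 21560 - 10609} - - \frac{41123}{33950} = \frac{31503}{10788} + \frac{41123}{33950} = 31503 \cdot \frac{1}{10788} + \frac{41123}{33950} = \frac{10501}{3596} + \frac{41123}{33950} = \frac{252193629}{61042100}$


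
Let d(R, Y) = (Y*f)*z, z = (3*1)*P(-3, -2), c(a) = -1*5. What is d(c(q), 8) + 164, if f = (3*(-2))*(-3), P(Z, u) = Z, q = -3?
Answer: -1132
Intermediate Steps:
c(a) = -5
f = 18 (f = -6*(-3) = 18)
z = -9 (z = (3*1)*(-3) = 3*(-3) = -9)
d(R, Y) = -162*Y (d(R, Y) = (Y*18)*(-9) = (18*Y)*(-9) = -162*Y)
d(c(q), 8) + 164 = -162*8 + 164 = -1296 + 164 = -1132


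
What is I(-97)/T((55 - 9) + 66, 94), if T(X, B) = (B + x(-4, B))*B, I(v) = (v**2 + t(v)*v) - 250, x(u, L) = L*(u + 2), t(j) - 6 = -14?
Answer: -9935/8836 ≈ -1.1244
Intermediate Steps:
t(j) = -8 (t(j) = 6 - 14 = -8)
x(u, L) = L*(2 + u)
I(v) = -250 + v**2 - 8*v (I(v) = (v**2 - 8*v) - 250 = -250 + v**2 - 8*v)
T(X, B) = -B**2 (T(X, B) = (B + B*(2 - 4))*B = (B + B*(-2))*B = (B - 2*B)*B = (-B)*B = -B**2)
I(-97)/T((55 - 9) + 66, 94) = (-250 + (-97)**2 - 8*(-97))/((-1*94**2)) = (-250 + 9409 + 776)/((-1*8836)) = 9935/(-8836) = 9935*(-1/8836) = -9935/8836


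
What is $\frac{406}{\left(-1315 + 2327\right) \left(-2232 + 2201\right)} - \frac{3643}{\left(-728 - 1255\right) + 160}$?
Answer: $\frac{56774029}{28595578} \approx 1.9854$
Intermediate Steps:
$\frac{406}{\left(-1315 + 2327\right) \left(-2232 + 2201\right)} - \frac{3643}{\left(-728 - 1255\right) + 160} = \frac{406}{1012 \left(-31\right)} - \frac{3643}{-1983 + 160} = \frac{406}{-31372} - \frac{3643}{-1823} = 406 \left(- \frac{1}{31372}\right) - - \frac{3643}{1823} = - \frac{203}{15686} + \frac{3643}{1823} = \frac{56774029}{28595578}$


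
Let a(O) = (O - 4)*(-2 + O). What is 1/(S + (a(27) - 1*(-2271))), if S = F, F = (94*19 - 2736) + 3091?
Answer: 1/4987 ≈ 0.00020052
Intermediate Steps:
F = 2141 (F = (1786 - 2736) + 3091 = -950 + 3091 = 2141)
a(O) = (-4 + O)*(-2 + O)
S = 2141
1/(S + (a(27) - 1*(-2271))) = 1/(2141 + ((8 + 27**2 - 6*27) - 1*(-2271))) = 1/(2141 + ((8 + 729 - 162) + 2271)) = 1/(2141 + (575 + 2271)) = 1/(2141 + 2846) = 1/4987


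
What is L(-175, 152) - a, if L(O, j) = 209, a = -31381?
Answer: 31590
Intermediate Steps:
L(-175, 152) - a = 209 - 1*(-31381) = 209 + 31381 = 31590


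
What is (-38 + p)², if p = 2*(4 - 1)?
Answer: 1024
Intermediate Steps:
p = 6 (p = 2*3 = 6)
(-38 + p)² = (-38 + 6)² = (-32)² = 1024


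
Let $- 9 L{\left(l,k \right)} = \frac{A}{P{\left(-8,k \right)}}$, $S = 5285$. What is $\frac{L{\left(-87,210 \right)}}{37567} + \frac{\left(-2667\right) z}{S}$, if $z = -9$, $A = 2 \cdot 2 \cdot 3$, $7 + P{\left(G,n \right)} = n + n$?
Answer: $\frac{159604561057}{35141862315} \approx 4.5417$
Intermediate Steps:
$P{\left(G,n \right)} = -7 + 2 n$ ($P{\left(G,n \right)} = -7 + \left(n + n\right) = -7 + 2 n$)
$A = 12$ ($A = 4 \cdot 3 = 12$)
$L{\left(l,k \right)} = - \frac{4}{3 \left(-7 + 2 k\right)}$ ($L{\left(l,k \right)} = - \frac{12 \frac{1}{-7 + 2 k}}{9} = - \frac{4}{3 \left(-7 + 2 k\right)}$)
$\frac{L{\left(-87,210 \right)}}{37567} + \frac{\left(-2667\right) z}{S} = \frac{\left(-4\right) \frac{1}{-21 + 6 \cdot 210}}{37567} + \frac{\left(-2667\right) \left(-9\right)}{5285} = - \frac{4}{-21 + 1260} \cdot \frac{1}{37567} + 24003 \cdot \frac{1}{5285} = - \frac{4}{1239} \cdot \frac{1}{37567} + \frac{3429}{755} = \left(-4\right) \frac{1}{1239} \cdot \frac{1}{37567} + \frac{3429}{755} = \left(- \frac{4}{1239}\right) \frac{1}{37567} + \frac{3429}{755} = - \frac{4}{46545513} + \frac{3429}{755} = \frac{159604561057}{35141862315}$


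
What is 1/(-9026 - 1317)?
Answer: -1/10343 ≈ -9.6684e-5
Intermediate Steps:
1/(-9026 - 1317) = 1/(-10343) = -1/10343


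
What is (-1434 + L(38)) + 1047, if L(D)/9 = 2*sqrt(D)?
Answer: -387 + 18*sqrt(38) ≈ -276.04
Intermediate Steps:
L(D) = 18*sqrt(D) (L(D) = 9*(2*sqrt(D)) = 18*sqrt(D))
(-1434 + L(38)) + 1047 = (-1434 + 18*sqrt(38)) + 1047 = -387 + 18*sqrt(38)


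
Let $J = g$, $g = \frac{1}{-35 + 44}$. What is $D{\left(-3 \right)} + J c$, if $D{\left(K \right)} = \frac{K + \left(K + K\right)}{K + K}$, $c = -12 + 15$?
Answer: $\frac{11}{6} \approx 1.8333$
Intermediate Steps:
$c = 3$
$g = \frac{1}{9} \approx 0.11111$
$D{\left(K \right)} = \frac{3}{2}$ ($D{\left(K \right)} = \frac{K + 2 K}{2 K} = 3 K \frac{1}{2 K} = \frac{3}{2}$)
$J = \frac{1}{9} \approx 0.11111$
$D{\left(-3 \right)} + J c = \frac{3}{2} + \frac{1}{9} \cdot 3 = \frac{3}{2} + \frac{1}{3} = \frac{11}{6}$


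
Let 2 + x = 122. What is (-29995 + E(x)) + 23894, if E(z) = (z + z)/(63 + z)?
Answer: -372081/61 ≈ -6099.7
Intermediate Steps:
x = 120 (x = -2 + 122 = 120)
E(z) = 2*z/(63 + z) (E(z) = (2*z)/(63 + z) = 2*z/(63 + z))
(-29995 + E(x)) + 23894 = (-29995 + 2*120/(63 + 120)) + 23894 = (-29995 + 2*120/183) + 23894 = (-29995 + 2*120*(1/183)) + 23894 = (-29995 + 80/61) + 23894 = -1829615/61 + 23894 = -372081/61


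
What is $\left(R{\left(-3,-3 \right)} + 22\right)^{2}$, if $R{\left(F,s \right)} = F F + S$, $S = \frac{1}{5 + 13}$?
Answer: $\frac{312481}{324} \approx 964.45$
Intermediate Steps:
$S = \frac{1}{18} \approx 0.055556$
$R{\left(F,s \right)} = \frac{1}{18} + F^{2}$ ($R{\left(F,s \right)} = F F + \frac{1}{18} = F^{2} + \frac{1}{18} = \frac{1}{18} + F^{2}$)
$\left(R{\left(-3,-3 \right)} + 22\right)^{2} = \left(\left(\frac{1}{18} + \left(-3\right)^{2}\right) + 22\right)^{2} = \left(\left(\frac{1}{18} + 9\right) + 22\right)^{2} = \left(\frac{163}{18} + 22\right)^{2} = \left(\frac{559}{18}\right)^{2} = \frac{312481}{324}$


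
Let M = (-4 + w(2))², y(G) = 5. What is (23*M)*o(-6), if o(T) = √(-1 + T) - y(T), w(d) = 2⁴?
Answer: -16560 + 3312*I*√7 ≈ -16560.0 + 8762.7*I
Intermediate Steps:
w(d) = 16
o(T) = -5 + √(-1 + T) (o(T) = √(-1 + T) - 1*5 = √(-1 + T) - 5 = -5 + √(-1 + T))
M = 144 (M = (-4 + 16)² = 12² = 144)
(23*M)*o(-6) = (23*144)*(-5 + √(-1 - 6)) = 3312*(-5 + √(-7)) = 3312*(-5 + I*√7) = -16560 + 3312*I*√7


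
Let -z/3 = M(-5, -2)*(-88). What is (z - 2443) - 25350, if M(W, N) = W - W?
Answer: -27793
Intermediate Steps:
M(W, N) = 0
z = 0 (z = -0*(-88) = -3*0 = 0)
(z - 2443) - 25350 = (0 - 2443) - 25350 = -2443 - 25350 = -27793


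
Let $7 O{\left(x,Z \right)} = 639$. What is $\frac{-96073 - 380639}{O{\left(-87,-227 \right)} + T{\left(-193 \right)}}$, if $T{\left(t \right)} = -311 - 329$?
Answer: $\frac{3336984}{3841} \approx 868.78$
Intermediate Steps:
$T{\left(t \right)} = -640$ ($T{\left(t \right)} = -311 - 329 = -640$)
$O{\left(x,Z \right)} = \frac{639}{7}$ ($O{\left(x,Z \right)} = \frac{1}{7} \cdot 639 = \frac{639}{7}$)
$\frac{-96073 - 380639}{O{\left(-87,-227 \right)} + T{\left(-193 \right)}} = \frac{-96073 - 380639}{\frac{639}{7} - 640} = - \frac{476712}{- \frac{3841}{7}} = \left(-476712\right) \left(- \frac{7}{3841}\right) = \frac{3336984}{3841}$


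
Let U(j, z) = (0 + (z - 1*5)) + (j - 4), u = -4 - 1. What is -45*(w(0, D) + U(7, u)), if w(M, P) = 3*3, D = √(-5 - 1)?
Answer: -90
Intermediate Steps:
u = -5
D = I*√6 (D = √(-6) = I*√6 ≈ 2.4495*I)
w(M, P) = 9
U(j, z) = -9 + j + z (U(j, z) = (0 + (z - 5)) + (-4 + j) = (0 + (-5 + z)) + (-4 + j) = (-5 + z) + (-4 + j) = -9 + j + z)
-45*(w(0, D) + U(7, u)) = -45*(9 + (-9 + 7 - 5)) = -45*(9 - 7) = -45*2 = -90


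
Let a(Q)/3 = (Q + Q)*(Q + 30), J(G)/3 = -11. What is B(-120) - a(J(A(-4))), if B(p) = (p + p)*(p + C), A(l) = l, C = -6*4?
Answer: 33966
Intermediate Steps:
C = -24
B(p) = 2*p*(-24 + p) (B(p) = (p + p)*(p - 24) = (2*p)*(-24 + p) = 2*p*(-24 + p))
J(G) = -33 (J(G) = 3*(-11) = -33)
a(Q) = 6*Q*(30 + Q) (a(Q) = 3*((Q + Q)*(Q + 30)) = 3*((2*Q)*(30 + Q)) = 3*(2*Q*(30 + Q)) = 6*Q*(30 + Q))
B(-120) - a(J(A(-4))) = 2*(-120)*(-24 - 120) - 6*(-33)*(30 - 33) = 2*(-120)*(-144) - 6*(-33)*(-3) = 34560 - 1*594 = 34560 - 594 = 33966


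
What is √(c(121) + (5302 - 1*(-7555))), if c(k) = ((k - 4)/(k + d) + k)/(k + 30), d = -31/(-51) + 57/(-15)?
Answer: √264575483348132253/4536191 ≈ 113.39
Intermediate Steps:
d = -814/255 (d = -31*(-1/51) + 57*(-1/15) = 31/51 - 19/5 = -814/255 ≈ -3.1922)
c(k) = (k + (-4 + k)/(-814/255 + k))/(30 + k) (c(k) = ((k - 4)/(k - 814/255) + k)/(k + 30) = ((-4 + k)/(-814/255 + k) + k)/(30 + k) = (k + (-4 + k)/(-814/255 + k))/(30 + k))
√(c(121) + (5302 - 1*(-7555))) = √((-1020 - 559*121 + 255*121²)/(-24420 + 255*121² + 6836*121) + (5302 - 1*(-7555))) = √((-1020 - 67639 + 255*14641)/(-24420 + 255*14641 + 827156) + (5302 + 7555)) = √((-1020 - 67639 + 3733455)/(-24420 + 3733455 + 827156) + 12857) = √(3664796/4536191 + 12857) = √(58325472483/4536191) = √264575483348132253/4536191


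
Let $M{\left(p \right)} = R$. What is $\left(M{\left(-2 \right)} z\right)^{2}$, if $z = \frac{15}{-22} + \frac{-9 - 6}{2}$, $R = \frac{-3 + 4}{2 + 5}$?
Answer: $\frac{8100}{5929} \approx 1.3662$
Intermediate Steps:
$R = \frac{1}{7}$ ($R = 1 \cdot \frac{1}{7} = \frac{1}{7} \approx 0.14286$)
$M{\left(p \right)} = \frac{1}{7}$
$z = - \frac{90}{11}$ ($z = 15 \left(- \frac{1}{22}\right) + \left(-9 - 6\right) \frac{1}{2} = - \frac{15}{22} - \frac{15}{2} = - \frac{90}{11} \approx -8.1818$)
$\left(M{\left(-2 \right)} z\right)^{2} = \left(\frac{1}{7} \left(- \frac{90}{11}\right)\right)^{2} = \left(- \frac{90}{77}\right)^{2} = \frac{8100}{5929}$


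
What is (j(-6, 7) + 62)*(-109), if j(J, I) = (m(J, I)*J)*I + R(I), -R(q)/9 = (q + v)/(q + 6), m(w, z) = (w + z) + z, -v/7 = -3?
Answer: 415726/13 ≈ 31979.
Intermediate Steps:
v = 21 (v = -7*(-3) = 21)
m(w, z) = w + 2*z
R(q) = -9*(21 + q)/(6 + q) (R(q) = -9*(q + 21)/(q + 6) = -9*(21 + q)/(6 + q))
j(J, I) = 9*(-21 - I)/(6 + I) + I*J*(J + 2*I) (j(J, I) = ((J + 2*I)*J)*I + 9*(-21 - I)/(6 + I) = (J*(J + 2*I))*I + 9*(-21 - I)/(6 + I) = I*J*(J + 2*I) + 9*(-21 - I)/(6 + I) = 9*(-21 - I)/(6 + I) + I*J*(J + 2*I))
(j(-6, 7) + 62)*(-109) = ((-189 - 9*7 + 7*(-6)*(6 + 7)*(-6 + 2*7))/(6 + 7) + 62)*(-109) = ((-189 - 63 + 7*(-6)*13*(-6 + 14))/13 + 62)*(-109) = ((-189 - 63 + 7*(-6)*13*8)/13 + 62)*(-109) = ((-189 - 63 - 4368)/13 + 62)*(-109) = ((1/13)*(-4620) + 62)*(-109) = (-4620/13 + 62)*(-109) = -3814/13*(-109) = 415726/13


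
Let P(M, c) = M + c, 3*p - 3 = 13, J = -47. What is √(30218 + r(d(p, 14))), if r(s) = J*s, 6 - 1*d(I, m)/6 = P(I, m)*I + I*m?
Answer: √707934/3 ≈ 280.46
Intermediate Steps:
p = 16/3 (p = 1 + (⅓)*13 = 1 + 13/3 = 16/3 ≈ 5.3333)
d(I, m) = 36 - 6*I*m - 6*I*(I + m) (d(I, m) = 36 - 6*((I + m)*I + I*m) = 36 - 6*(I*(I + m) + I*m) = 36 - 6*(I*m + I*(I + m)) = 36 + (-6*I*m - 6*I*(I + m)) = 36 - 6*I*m - 6*I*(I + m))
r(s) = -47*s
√(30218 + r(d(p, 14))) = √(30218 - 47*(36 - 6*16/3*14 - 6*16/3*(16/3 + 14))) = √(30218 - 47*(36 - 448 - 6*16/3*58/3)) = √(30218 - 47*(36 - 448 - 1856/3)) = √(30218 - 47*(-3092/3)) = √(30218 + 145324/3) = √(235978/3) = √707934/3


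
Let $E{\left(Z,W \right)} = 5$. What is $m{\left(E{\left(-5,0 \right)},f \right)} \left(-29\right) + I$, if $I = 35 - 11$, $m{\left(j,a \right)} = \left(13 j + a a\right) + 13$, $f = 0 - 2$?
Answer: $-2354$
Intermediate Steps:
$f = -2$
$m{\left(j,a \right)} = 13 + a^{2} + 13 j$ ($m{\left(j,a \right)} = \left(13 j + a^{2}\right) + 13 = \left(a^{2} + 13 j\right) + 13 = 13 + a^{2} + 13 j$)
$I = 24$
$m{\left(E{\left(-5,0 \right)},f \right)} \left(-29\right) + I = \left(13 + \left(-2\right)^{2} + 13 \cdot 5\right) \left(-29\right) + 24 = \left(13 + 4 + 65\right) \left(-29\right) + 24 = 82 \left(-29\right) + 24 = -2378 + 24 = -2354$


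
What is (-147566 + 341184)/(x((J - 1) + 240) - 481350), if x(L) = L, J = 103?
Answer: -96809/240504 ≈ -0.40253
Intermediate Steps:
(-147566 + 341184)/(x((J - 1) + 240) - 481350) = (-147566 + 341184)/(((103 - 1) + 240) - 481350) = 193618/((102 + 240) - 481350) = 193618/(342 - 481350) = 193618/(-481008) = 193618*(-1/481008) = -96809/240504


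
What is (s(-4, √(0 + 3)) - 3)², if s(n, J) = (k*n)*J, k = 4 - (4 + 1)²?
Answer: 21177 - 504*√3 ≈ 20304.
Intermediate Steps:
k = -21 (k = 4 - 1*5² = 4 - 1*25 = 4 - 25 = -21)
s(n, J) = -21*J*n (s(n, J) = (-21*n)*J = -21*J*n)
(s(-4, √(0 + 3)) - 3)² = (-21*√(0 + 3)*(-4) - 3)² = (-21*√3*(-4) - 3)² = (84*√3 - 3)² = (-3 + 84*√3)²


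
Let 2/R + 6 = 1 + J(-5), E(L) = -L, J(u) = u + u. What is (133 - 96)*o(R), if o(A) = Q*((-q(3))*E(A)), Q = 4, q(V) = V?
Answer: -296/5 ≈ -59.200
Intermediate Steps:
J(u) = 2*u
R = -2/15 (R = 2/(-6 + (1 + 2*(-5))) = 2/(-6 + (1 - 10)) = 2/(-6 - 9) = 2/(-15) = 2*(-1/15) = -2/15 ≈ -0.13333)
o(A) = 12*A (o(A) = 4*((-1*3)*(-A)) = 4*(-(-3)*A) = 4*(3*A) = 12*A)
(133 - 96)*o(R) = (133 - 96)*(12*(-2/15)) = 37*(-8/5) = -296/5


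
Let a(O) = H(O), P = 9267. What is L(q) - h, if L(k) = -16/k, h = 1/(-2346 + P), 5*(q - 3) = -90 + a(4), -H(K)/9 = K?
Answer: 184523/256077 ≈ 0.72058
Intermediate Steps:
H(K) = -9*K
a(O) = -9*O
q = -111/5 (q = 3 + (-90 - 9*4)/5 = 3 + (-90 - 36)/5 = 3 + (⅕)*(-126) = 3 - 126/5 = -111/5 ≈ -22.200)
h = 1/6921 (h = 1/(-2346 + 9267) = 1/6921 ≈ 0.00014449)
L(q) - h = -16/(-111/5) - 1*1/6921 = -16*(-5/111) - 1/6921 = 80/111 - 1/6921 = 184523/256077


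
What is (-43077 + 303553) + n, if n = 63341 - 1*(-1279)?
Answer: 325096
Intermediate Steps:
n = 64620 (n = 63341 + 1279 = 64620)
(-43077 + 303553) + n = (-43077 + 303553) + 64620 = 260476 + 64620 = 325096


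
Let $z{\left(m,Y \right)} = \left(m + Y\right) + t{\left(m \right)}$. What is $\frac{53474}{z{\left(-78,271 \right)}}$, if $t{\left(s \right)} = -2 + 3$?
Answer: $\frac{26737}{97} \approx 275.64$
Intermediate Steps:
$t{\left(s \right)} = 1$
$z{\left(m,Y \right)} = 1 + Y + m$ ($z{\left(m,Y \right)} = \left(m + Y\right) + 1 = \left(Y + m\right) + 1 = 1 + Y + m$)
$\frac{53474}{z{\left(-78,271 \right)}} = \frac{53474}{1 + 271 - 78} = \frac{53474}{194} = 53474 \cdot \frac{1}{194} = \frac{26737}{97}$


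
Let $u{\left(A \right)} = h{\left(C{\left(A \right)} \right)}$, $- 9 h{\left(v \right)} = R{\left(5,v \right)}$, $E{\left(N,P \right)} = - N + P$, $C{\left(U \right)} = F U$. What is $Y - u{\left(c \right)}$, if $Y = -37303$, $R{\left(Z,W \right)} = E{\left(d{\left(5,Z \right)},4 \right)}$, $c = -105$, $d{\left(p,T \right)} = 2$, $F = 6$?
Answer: $- \frac{335725}{9} \approx -37303.0$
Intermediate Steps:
$C{\left(U \right)} = 6 U$
$E{\left(N,P \right)} = P - N$
$R{\left(Z,W \right)} = 2$ ($R{\left(Z,W \right)} = 4 - 2 = 2$)
$h{\left(v \right)} = - \frac{2}{9}$ ($h{\left(v \right)} = \left(- \frac{1}{9}\right) 2 = - \frac{2}{9}$)
$u{\left(A \right)} = - \frac{2}{9}$
$Y - u{\left(c \right)} = -37303 - - \frac{2}{9} = -37303 + \frac{2}{9} = - \frac{335725}{9}$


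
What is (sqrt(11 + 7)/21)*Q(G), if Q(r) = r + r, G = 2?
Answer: 4*sqrt(2)/7 ≈ 0.80812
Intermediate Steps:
Q(r) = 2*r
(sqrt(11 + 7)/21)*Q(G) = (sqrt(11 + 7)/21)*(2*2) = (sqrt(18)/21)*4 = ((3*sqrt(2))/21)*4 = (sqrt(2)/7)*4 = 4*sqrt(2)/7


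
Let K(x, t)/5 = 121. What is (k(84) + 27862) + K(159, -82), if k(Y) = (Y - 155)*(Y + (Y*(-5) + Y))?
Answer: 46359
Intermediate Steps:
K(x, t) = 605 (K(x, t) = 5*121 = 605)
k(Y) = -3*Y*(-155 + Y) (k(Y) = (-155 + Y)*(Y + (-5*Y + Y)) = (-155 + Y)*(Y - 4*Y) = (-155 + Y)*(-3*Y) = -3*Y*(-155 + Y))
(k(84) + 27862) + K(159, -82) = (3*84*(155 - 1*84) + 27862) + 605 = (3*84*(155 - 84) + 27862) + 605 = (3*84*71 + 27862) + 605 = (17892 + 27862) + 605 = 45754 + 605 = 46359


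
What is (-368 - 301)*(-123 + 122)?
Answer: 669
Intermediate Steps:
(-368 - 301)*(-123 + 122) = -669*(-1) = 669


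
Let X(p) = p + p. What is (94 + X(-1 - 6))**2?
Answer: 6400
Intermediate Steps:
X(p) = 2*p
(94 + X(-1 - 6))**2 = (94 + 2*(-1 - 6))**2 = (94 + 2*(-7))**2 = (94 - 14)**2 = 80**2 = 6400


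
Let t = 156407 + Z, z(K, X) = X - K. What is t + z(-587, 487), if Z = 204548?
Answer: 362029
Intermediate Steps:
t = 360955 (t = 156407 + 204548 = 360955)
t + z(-587, 487) = 360955 + (487 - 1*(-587)) = 360955 + (487 + 587) = 360955 + 1074 = 362029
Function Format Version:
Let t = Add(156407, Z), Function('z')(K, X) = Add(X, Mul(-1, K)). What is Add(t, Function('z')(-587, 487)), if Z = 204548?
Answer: 362029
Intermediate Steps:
t = 360955 (t = Add(156407, 204548) = 360955)
Add(t, Function('z')(-587, 487)) = Add(360955, Add(487, Mul(-1, -587))) = Add(360955, Add(487, 587)) = Add(360955, 1074) = 362029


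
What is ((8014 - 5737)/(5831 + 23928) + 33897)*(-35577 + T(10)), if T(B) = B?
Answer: -35877965837700/29759 ≈ -1.2056e+9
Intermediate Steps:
((8014 - 5737)/(5831 + 23928) + 33897)*(-35577 + T(10)) = ((8014 - 5737)/(5831 + 23928) + 33897)*(-35577 + 10) = (2277/29759 + 33897)*(-35567) = (1008743100/29759)*(-35567) = -35877965837700/29759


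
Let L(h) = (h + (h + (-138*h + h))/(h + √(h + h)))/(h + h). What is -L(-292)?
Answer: -215/294 - 17*I*√146/10731 ≈ -0.73129 - 0.019142*I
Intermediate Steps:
L(h) = (h - 136*h/(h + √2*√h))/(2*h) (L(h) = (h + (h - 137*h)/(h + √(2*h)))/((2*h)) = (h + (-136*h)/(h + √2*√h))*(1/(2*h)) = (h - 136*h/(h + √2*√h))*(1/(2*h)) = (h - 136*h/(h + √2*√h))/(2*h))
-L(-292) = -((-292)² - 136*(-292) + √2*(-292)^(3/2))/(2*((-292)² + √2*(-292)^(3/2))) = -(85264 + 39712 + √2*(-584*I*√73))/(2*(85264 + √2*(-584*I*√73))) = -(85264 + 39712 - 584*I*√146)/(2*(85264 - 584*I*√146)) = -(124976 - 584*I*√146)/(2*(85264 - 584*I*√146))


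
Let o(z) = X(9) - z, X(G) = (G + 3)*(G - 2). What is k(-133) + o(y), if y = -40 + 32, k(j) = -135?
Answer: -43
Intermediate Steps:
X(G) = (-2 + G)*(3 + G) (X(G) = (3 + G)*(-2 + G) = (-2 + G)*(3 + G))
y = -8
o(z) = 84 - z (o(z) = (-6 + 9 + 9**2) - z = (-6 + 9 + 81) - z = 84 - z)
k(-133) + o(y) = -135 + (84 - 1*(-8)) = -135 + (84 + 8) = -135 + 92 = -43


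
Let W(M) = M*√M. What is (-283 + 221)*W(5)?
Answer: -310*√5 ≈ -693.18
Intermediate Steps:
W(M) = M^(3/2)
(-283 + 221)*W(5) = (-283 + 221)*5^(3/2) = -310*√5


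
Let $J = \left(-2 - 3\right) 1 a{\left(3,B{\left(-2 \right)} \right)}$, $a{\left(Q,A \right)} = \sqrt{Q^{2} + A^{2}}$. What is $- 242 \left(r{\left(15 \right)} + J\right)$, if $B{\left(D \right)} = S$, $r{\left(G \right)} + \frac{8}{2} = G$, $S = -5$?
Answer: $-2662 + 1210 \sqrt{34} \approx 4393.5$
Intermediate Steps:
$r{\left(G \right)} = -4 + G$
$B{\left(D \right)} = -5$
$a{\left(Q,A \right)} = \sqrt{A^{2} + Q^{2}}$
$J = - 5 \sqrt{34}$ ($J = \left(-2 - 3\right) 1 \sqrt{\left(-5\right)^{2} + 3^{2}} = \left(-5\right) 1 \sqrt{25 + 9} = - 5 \sqrt{34} \approx -29.155$)
$- 242 \left(r{\left(15 \right)} + J\right) = - 242 \left(\left(-4 + 15\right) - 5 \sqrt{34}\right) = - 242 \left(11 - 5 \sqrt{34}\right) = -2662 + 1210 \sqrt{34}$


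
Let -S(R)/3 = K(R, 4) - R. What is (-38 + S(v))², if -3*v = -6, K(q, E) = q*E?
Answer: 3136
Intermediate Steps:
K(q, E) = E*q
v = 2 (v = -⅓*(-6) = 2)
S(R) = -9*R (S(R) = -3*(4*R - R) = -9*R)
(-38 + S(v))² = (-38 - 9*2)² = (-38 - 18)² = (-56)² = 3136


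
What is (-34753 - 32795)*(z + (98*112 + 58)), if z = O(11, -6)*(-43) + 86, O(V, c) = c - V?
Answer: -800511348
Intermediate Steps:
z = 817 (z = (-6 - 1*11)*(-43) + 86 = (-6 - 11)*(-43) + 86 = -17*(-43) + 86 = 731 + 86 = 817)
(-34753 - 32795)*(z + (98*112 + 58)) = (-34753 - 32795)*(817 + (98*112 + 58)) = -67548*(817 + (10976 + 58)) = -67548*(817 + 11034) = -67548*11851 = -800511348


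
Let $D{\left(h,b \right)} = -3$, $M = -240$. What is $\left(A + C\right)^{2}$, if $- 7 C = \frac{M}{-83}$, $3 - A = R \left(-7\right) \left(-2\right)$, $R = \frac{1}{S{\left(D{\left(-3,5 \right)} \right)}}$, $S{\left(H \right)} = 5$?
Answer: $\frac{383161}{8439025} \approx 0.045403$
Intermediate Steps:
$R = \frac{1}{5} \approx 0.2$
$A = \frac{1}{5}$ ($A = 3 - \frac{1}{5} \left(-7\right) \left(-2\right) = 3 - \left(- \frac{7}{5}\right) \left(-2\right) = 3 - \frac{14}{5} = \frac{1}{5} \approx 0.2$)
$C = - \frac{240}{581}$ ($C = - \frac{\left(-240\right) \frac{1}{-83}}{7} = - \frac{\left(-240\right) \left(- \frac{1}{83}\right)}{7} = \left(- \frac{1}{7}\right) \frac{240}{83} = - \frac{240}{581} \approx -0.41308$)
$\left(A + C\right)^{2} = \left(\frac{1}{5} - \frac{240}{581}\right)^{2} = \left(- \frac{619}{2905}\right)^{2} = \frac{383161}{8439025}$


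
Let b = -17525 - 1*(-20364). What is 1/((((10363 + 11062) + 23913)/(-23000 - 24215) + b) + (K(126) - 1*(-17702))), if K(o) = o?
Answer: 47215/975747067 ≈ 4.8389e-5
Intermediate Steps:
b = 2839 (b = -17525 + 20364 = 2839)
1/((((10363 + 11062) + 23913)/(-23000 - 24215) + b) + (K(126) - 1*(-17702))) = 1/((((10363 + 11062) + 23913)/(-23000 - 24215) + 2839) + (126 - 1*(-17702))) = 1/(((21425 + 23913)/(-47215) + 2839) + (126 + 17702)) = 1/((45338*(-1/47215) + 2839) + 17828) = 1/((-45338/47215 + 2839) + 17828) = 1/(133998047/47215 + 17828) = 1/(975747067/47215) = 47215/975747067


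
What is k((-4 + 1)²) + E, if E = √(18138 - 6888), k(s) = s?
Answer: 9 + 75*√2 ≈ 115.07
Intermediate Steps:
E = 75*√2 (E = √11250 = 75*√2 ≈ 106.07)
k((-4 + 1)²) + E = (-4 + 1)² + 75*√2 = (-3)² + 75*√2 = 9 + 75*√2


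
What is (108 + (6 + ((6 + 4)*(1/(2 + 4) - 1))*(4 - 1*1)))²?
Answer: 7921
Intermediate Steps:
(108 + (6 + ((6 + 4)*(1/(2 + 4) - 1))*(4 - 1*1)))² = (108 + (6 + (10*(1/6 - 1))*(4 - 1)))² = (108 + (6 + (10*(⅙ - 1))*3))² = (108 + (6 + (10*(-⅚))*3))² = (108 + (6 - 25/3*3))² = (108 + (6 - 25))² = (108 - 19)² = 89² = 7921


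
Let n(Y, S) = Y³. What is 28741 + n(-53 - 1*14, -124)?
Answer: -272022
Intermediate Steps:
28741 + n(-53 - 1*14, -124) = 28741 + (-53 - 1*14)³ = 28741 + (-53 - 14)³ = 28741 + (-67)³ = 28741 - 300763 = -272022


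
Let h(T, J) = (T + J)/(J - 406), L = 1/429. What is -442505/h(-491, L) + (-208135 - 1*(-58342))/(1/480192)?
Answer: -15151142083546693/210638 ≈ -7.1930e+10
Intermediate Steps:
L = 1/429 ≈ 0.0023310
h(T, J) = (J + T)/(-406 + J)
-442505/h(-491, L) + (-208135 - 1*(-58342))/(1/480192) = -442505*(-406 + 1/429)/(1/429 - 491) + (-208135 - 1*(-58342))/(1/480192) = -442505/(-210638/429/(-174173/429)) + (-208135 + 58342)/(1/480192) = -442505/((-429/174173*(-210638/429))) - 149793*480192 = -442505/210638/174173 - 71929400256 = -442505*174173/210638 - 71929400256 = -77072423365/210638 - 71929400256 = -15151142083546693/210638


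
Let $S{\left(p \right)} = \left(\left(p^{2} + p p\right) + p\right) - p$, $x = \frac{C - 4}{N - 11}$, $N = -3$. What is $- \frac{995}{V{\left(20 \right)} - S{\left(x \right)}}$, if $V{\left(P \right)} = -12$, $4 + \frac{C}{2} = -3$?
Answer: $\frac{9751}{150} \approx 65.007$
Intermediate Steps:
$C = -14$ ($C = -8 + 2 \left(-3\right) = -8 - 6 = -14$)
$x = \frac{9}{7}$ ($x = \frac{-14 - 4}{-3 - 11} = - \frac{18}{-14} = \left(-18\right) \left(- \frac{1}{14}\right) = \frac{9}{7} \approx 1.2857$)
$S{\left(p \right)} = 2 p^{2}$ ($S{\left(p \right)} = \left(\left(p^{2} + p^{2}\right) + p\right) - p = \left(2 p^{2} + p\right) - p = \left(p + 2 p^{2}\right) - p = 2 p^{2}$)
$- \frac{995}{V{\left(20 \right)} - S{\left(x \right)}} = - \frac{995}{-12 - 2 \left(\frac{9}{7}\right)^{2}} = - \frac{995}{-12 - 2 \cdot \frac{81}{49}} = - \frac{995}{-12 - \frac{162}{49}} = - \frac{995}{- \frac{750}{49}} = \left(-995\right) \left(- \frac{49}{750}\right) = \frac{9751}{150}$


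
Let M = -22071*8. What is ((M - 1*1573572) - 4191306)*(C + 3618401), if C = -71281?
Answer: -21075021935520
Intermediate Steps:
M = -176568
((M - 1*1573572) - 4191306)*(C + 3618401) = ((-176568 - 1*1573572) - 4191306)*(-71281 + 3618401) = ((-176568 - 1573572) - 4191306)*3547120 = (-1750140 - 4191306)*3547120 = -5941446*3547120 = -21075021935520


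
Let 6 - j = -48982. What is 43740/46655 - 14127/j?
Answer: 296727987/457107028 ≈ 0.64914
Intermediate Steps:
j = 48988 (j = 6 - 1*(-48982) = 6 + 48982 = 48988)
43740/46655 - 14127/j = 43740/46655 - 14127/48988 = 43740*(1/46655) - 14127*1/48988 = 8748/9331 - 14127/48988 = 296727987/457107028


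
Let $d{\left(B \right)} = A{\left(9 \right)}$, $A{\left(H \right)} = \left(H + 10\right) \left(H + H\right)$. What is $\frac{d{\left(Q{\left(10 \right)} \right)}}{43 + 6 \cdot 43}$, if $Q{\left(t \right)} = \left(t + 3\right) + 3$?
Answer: $\frac{342}{301} \approx 1.1362$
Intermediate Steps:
$Q{\left(t \right)} = 6 + t$ ($Q{\left(t \right)} = \left(3 + t\right) + 3 = 6 + t$)
$A{\left(H \right)} = 2 H \left(10 + H\right)$ ($A{\left(H \right)} = \left(10 + H\right) 2 H = 2 H \left(10 + H\right)$)
$d{\left(B \right)} = 342$ ($d{\left(B \right)} = 2 \cdot 9 \left(10 + 9\right) = 2 \cdot 9 \cdot 19 = 342$)
$\frac{d{\left(Q{\left(10 \right)} \right)}}{43 + 6 \cdot 43} = \frac{342}{43 + 6 \cdot 43} = \frac{342}{43 + 258} = \frac{342}{301}$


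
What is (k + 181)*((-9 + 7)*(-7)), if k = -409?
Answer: -3192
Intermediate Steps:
(k + 181)*((-9 + 7)*(-7)) = (-409 + 181)*((-9 + 7)*(-7)) = -(-456)*(-7) = -228*14 = -3192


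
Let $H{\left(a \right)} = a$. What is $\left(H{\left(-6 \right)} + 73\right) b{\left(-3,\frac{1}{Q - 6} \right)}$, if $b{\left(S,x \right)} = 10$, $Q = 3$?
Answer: $670$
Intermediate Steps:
$\left(H{\left(-6 \right)} + 73\right) b{\left(-3,\frac{1}{Q - 6} \right)} = \left(-6 + 73\right) 10 = 67 \cdot 10 = 670$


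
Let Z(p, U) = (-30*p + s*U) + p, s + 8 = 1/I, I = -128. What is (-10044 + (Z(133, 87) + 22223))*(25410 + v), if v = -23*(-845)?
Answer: 43770558645/128 ≈ 3.4196e+8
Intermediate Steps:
v = 19435
s = -1025/128 (s = -8 + 1/(-128) = -8 - 1/128 = -1025/128 ≈ -8.0078)
Z(p, U) = -29*p - 1025*U/128 (Z(p, U) = (-30*p - 1025*U/128) + p = -29*p - 1025*U/128)
(-10044 + (Z(133, 87) + 22223))*(25410 + v) = (-10044 + ((-29*133 - 1025/128*87) + 22223))*(25410 + 19435) = (-10044 + ((-3857 - 89175/128) + 22223))*44845 = (-10044 + (-582871/128 + 22223))*44845 = (-10044 + 2261673/128)*44845 = (976041/128)*44845 = 43770558645/128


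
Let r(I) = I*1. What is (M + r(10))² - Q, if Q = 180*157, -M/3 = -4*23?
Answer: 53536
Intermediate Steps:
M = 276 (M = -(-12)*23 = -3*(-92) = 276)
r(I) = I
Q = 28260
(M + r(10))² - Q = (276 + 10)² - 1*28260 = 286² - 28260 = 81796 - 28260 = 53536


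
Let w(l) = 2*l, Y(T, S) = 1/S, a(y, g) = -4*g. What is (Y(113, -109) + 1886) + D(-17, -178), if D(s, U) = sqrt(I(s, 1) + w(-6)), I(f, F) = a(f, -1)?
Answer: 205573/109 + 2*I*sqrt(2) ≈ 1886.0 + 2.8284*I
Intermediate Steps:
I(f, F) = 4 (I(f, F) = -4*(-1) = 4)
D(s, U) = 2*I*sqrt(2) (D(s, U) = sqrt(4 + 2*(-6)) = sqrt(4 - 12) = sqrt(-8) = 2*I*sqrt(2))
(Y(113, -109) + 1886) + D(-17, -178) = (1/(-109) + 1886) + 2*I*sqrt(2) = (-1/109 + 1886) + 2*I*sqrt(2) = 205573/109 + 2*I*sqrt(2)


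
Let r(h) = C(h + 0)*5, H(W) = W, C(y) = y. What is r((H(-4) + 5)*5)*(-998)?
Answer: -24950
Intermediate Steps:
r(h) = 5*h (r(h) = (h + 0)*5 = h*5 = 5*h)
r((H(-4) + 5)*5)*(-998) = (5*((-4 + 5)*5))*(-998) = (5*(1*5))*(-998) = (5*5)*(-998) = 25*(-998) = -24950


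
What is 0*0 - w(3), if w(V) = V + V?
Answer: -6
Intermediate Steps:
w(V) = 2*V
0*0 - w(3) = 0*0 - 2*3 = 0 - 1*6 = 0 - 6 = -6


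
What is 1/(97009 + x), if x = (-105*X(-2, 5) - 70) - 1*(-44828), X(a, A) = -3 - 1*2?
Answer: 1/142292 ≈ 7.0278e-6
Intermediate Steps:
X(a, A) = -5 (X(a, A) = -3 - 2 = -5)
x = 45283 (x = (-105*(-5) - 70) - 1*(-44828) = (525 - 70) + 44828 = 455 + 44828 = 45283)
1/(97009 + x) = 1/(97009 + 45283) = 1/142292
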